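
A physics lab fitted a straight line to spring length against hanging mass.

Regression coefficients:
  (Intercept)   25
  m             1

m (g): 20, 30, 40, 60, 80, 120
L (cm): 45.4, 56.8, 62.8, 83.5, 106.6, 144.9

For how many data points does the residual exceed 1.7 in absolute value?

2

m=20: ŷ = 25 + 20 = 45; e = 45.4 − 45 = 0.4
m=30: ŷ = 25 + 30 = 55; e = 56.8 − 55 = 1.8
m=40: ŷ = 25 + 40 = 65; e = 62.8 − 65 = -2.2
m=60: ŷ = 25 + 60 = 85; e = 83.5 − 85 = -1.5
m=80: ŷ = 25 + 80 = 105; e = 106.6 − 105 = 1.6
m=120: ŷ = 25 + 120 = 145; e = 144.9 − 145 = -0.1
|e| > 1.7: m=30 (|e|=1.8), m=40 (|e|=2.2) → 2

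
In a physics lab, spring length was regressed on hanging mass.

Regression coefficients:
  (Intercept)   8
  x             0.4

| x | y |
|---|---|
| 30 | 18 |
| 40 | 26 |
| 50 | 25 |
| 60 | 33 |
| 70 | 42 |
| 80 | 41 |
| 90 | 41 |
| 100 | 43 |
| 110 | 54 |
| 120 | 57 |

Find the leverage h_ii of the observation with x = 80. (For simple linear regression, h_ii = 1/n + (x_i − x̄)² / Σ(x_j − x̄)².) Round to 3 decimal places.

x̄ = (30 + 40 + 50 + 60 + 70 + 80 + 90 + 100 + 110 + 120)/10 = 75
Σ(x − x̄)² = 2025 + 1225 + 625 + 225 + 25 + 25 + 225 + 625 + 1225 + 2025 = 8250
h = 1/10 + (5)²/8250 = 0.1 + 0.0030303 = 0.103

h = 0.103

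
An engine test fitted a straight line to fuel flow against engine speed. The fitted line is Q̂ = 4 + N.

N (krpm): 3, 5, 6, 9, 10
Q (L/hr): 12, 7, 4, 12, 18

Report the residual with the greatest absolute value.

r = -6

N=3: Q̂ = 4 + 3 = 7; r = 12 − 7 = 5
N=5: Q̂ = 4 + 5 = 9; r = 7 − 9 = -2
N=6: Q̂ = 4 + 6 = 10; r = 4 − 10 = -6
N=9: Q̂ = 4 + 9 = 13; r = 12 − 13 = -1
N=10: Q̂ = 4 + 10 = 14; r = 18 − 14 = 4
Largest |r| is 6 at N = 6, residual -6.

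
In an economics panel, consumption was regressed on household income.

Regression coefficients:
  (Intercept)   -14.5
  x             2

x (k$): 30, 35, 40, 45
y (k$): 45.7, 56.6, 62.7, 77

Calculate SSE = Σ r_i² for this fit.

x=30: ŷ = -14.5 + 2·30 = 45.5; r = 45.7 − 45.5 = 0.2
x=35: ŷ = -14.5 + 2·35 = 55.5; r = 56.6 − 55.5 = 1.1
x=40: ŷ = -14.5 + 2·40 = 65.5; r = 62.7 − 65.5 = -2.8
x=45: ŷ = -14.5 + 2·45 = 75.5; r = 77 − 75.5 = 1.5
SSE = 0.04 + 1.21 + 7.84 + 2.25 = 11.34

SSE = 11.34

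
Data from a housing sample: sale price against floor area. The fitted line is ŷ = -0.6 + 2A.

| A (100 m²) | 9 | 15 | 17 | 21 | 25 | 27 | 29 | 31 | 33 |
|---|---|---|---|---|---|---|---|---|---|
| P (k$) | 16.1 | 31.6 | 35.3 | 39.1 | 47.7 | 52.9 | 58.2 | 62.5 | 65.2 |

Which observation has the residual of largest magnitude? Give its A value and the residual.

A = 21, r = -2.3

A=9: ŷ = -0.6 + 2·9 = 17.4; r = 16.1 − 17.4 = -1.3
A=15: ŷ = -0.6 + 2·15 = 29.4; r = 31.6 − 29.4 = 2.2
A=17: ŷ = -0.6 + 2·17 = 33.4; r = 35.3 − 33.4 = 1.9
A=21: ŷ = -0.6 + 2·21 = 41.4; r = 39.1 − 41.4 = -2.3
A=25: ŷ = -0.6 + 2·25 = 49.4; r = 47.7 − 49.4 = -1.7
A=27: ŷ = -0.6 + 2·27 = 53.4; r = 52.9 − 53.4 = -0.5
A=29: ŷ = -0.6 + 2·29 = 57.4; r = 58.2 − 57.4 = 0.8
A=31: ŷ = -0.6 + 2·31 = 61.4; r = 62.5 − 61.4 = 1.1
A=33: ŷ = -0.6 + 2·33 = 65.4; r = 65.2 − 65.4 = -0.2
Largest |r| is 2.3 at A = 21, residual -2.3.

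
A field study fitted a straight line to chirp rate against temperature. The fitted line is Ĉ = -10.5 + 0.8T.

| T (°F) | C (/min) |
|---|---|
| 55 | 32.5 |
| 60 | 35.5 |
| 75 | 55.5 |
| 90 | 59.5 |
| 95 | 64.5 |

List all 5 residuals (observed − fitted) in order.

T=55: Ĉ = -10.5 + 0.8·55 = 33.5; e = 32.5 − 33.5 = -1
T=60: Ĉ = -10.5 + 0.8·60 = 37.5; e = 35.5 − 37.5 = -2
T=75: Ĉ = -10.5 + 0.8·75 = 49.5; e = 55.5 − 49.5 = 6
T=90: Ĉ = -10.5 + 0.8·90 = 61.5; e = 59.5 − 61.5 = -2
T=95: Ĉ = -10.5 + 0.8·95 = 65.5; e = 64.5 − 65.5 = -1

-1, -2, 6, -2, -1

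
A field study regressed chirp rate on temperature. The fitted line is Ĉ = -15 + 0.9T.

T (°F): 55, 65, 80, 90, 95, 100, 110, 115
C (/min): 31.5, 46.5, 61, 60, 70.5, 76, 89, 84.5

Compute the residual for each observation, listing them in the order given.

T=55: Ĉ = -15 + 0.9·55 = 34.5; e = 31.5 − 34.5 = -3
T=65: Ĉ = -15 + 0.9·65 = 43.5; e = 46.5 − 43.5 = 3
T=80: Ĉ = -15 + 0.9·80 = 57; e = 61 − 57 = 4
T=90: Ĉ = -15 + 0.9·90 = 66; e = 60 − 66 = -6
T=95: Ĉ = -15 + 0.9·95 = 70.5; e = 70.5 − 70.5 = 0
T=100: Ĉ = -15 + 0.9·100 = 75; e = 76 − 75 = 1
T=110: Ĉ = -15 + 0.9·110 = 84; e = 89 − 84 = 5
T=115: Ĉ = -15 + 0.9·115 = 88.5; e = 84.5 − 88.5 = -4

-3, 3, 4, -6, 0, 1, 5, -4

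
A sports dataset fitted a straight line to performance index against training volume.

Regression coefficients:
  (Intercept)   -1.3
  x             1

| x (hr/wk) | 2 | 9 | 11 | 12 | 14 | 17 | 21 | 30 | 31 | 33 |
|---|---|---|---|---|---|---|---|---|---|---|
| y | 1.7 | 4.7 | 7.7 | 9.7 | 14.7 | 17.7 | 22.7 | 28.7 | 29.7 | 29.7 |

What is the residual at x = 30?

ŷ = -1.3 + 30 = 28.7
r = 28.7 − 28.7 = 0

r = 0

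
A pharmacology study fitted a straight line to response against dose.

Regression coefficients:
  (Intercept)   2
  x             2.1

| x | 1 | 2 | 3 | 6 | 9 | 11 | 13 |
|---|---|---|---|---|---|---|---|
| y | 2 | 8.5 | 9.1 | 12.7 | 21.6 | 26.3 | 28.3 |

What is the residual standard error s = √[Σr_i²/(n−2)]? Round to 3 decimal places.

x=1: ŷ = 2 + 2.1·1 = 4.1; r = 2 − 4.1 = -2.1
x=2: ŷ = 2 + 2.1·2 = 6.2; r = 8.5 − 6.2 = 2.3
x=3: ŷ = 2 + 2.1·3 = 8.3; r = 9.1 − 8.3 = 0.8
x=6: ŷ = 2 + 2.1·6 = 14.6; r = 12.7 − 14.6 = -1.9
x=9: ŷ = 2 + 2.1·9 = 20.9; r = 21.6 − 20.9 = 0.7
x=11: ŷ = 2 + 2.1·11 = 25.1; r = 26.3 − 25.1 = 1.2
x=13: ŷ = 2 + 2.1·13 = 29.3; r = 28.3 − 29.3 = -1
SSE = 4.41 + 5.29 + 0.64 + 3.61 + 0.49 + 1.44 + 1 = 16.88
s = √(16.88/5) = √3.376 ≈ 1.837

s = 1.837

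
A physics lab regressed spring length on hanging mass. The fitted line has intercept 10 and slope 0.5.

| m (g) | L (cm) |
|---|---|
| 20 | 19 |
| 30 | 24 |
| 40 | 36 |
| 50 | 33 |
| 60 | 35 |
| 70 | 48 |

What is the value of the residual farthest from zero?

m=20: ŷ = 10 + 0.5·20 = 20; r = 19 − 20 = -1
m=30: ŷ = 10 + 0.5·30 = 25; r = 24 − 25 = -1
m=40: ŷ = 10 + 0.5·40 = 30; r = 36 − 30 = 6
m=50: ŷ = 10 + 0.5·50 = 35; r = 33 − 35 = -2
m=60: ŷ = 10 + 0.5·60 = 40; r = 35 − 40 = -5
m=70: ŷ = 10 + 0.5·70 = 45; r = 48 − 45 = 3
Largest |r| is 6 at m = 40, residual 6.

r = 6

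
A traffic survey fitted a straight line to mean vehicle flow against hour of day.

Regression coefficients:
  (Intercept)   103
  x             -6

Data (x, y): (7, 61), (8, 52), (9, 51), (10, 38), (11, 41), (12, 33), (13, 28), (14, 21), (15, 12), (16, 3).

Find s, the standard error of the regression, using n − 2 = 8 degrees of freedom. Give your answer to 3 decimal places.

s = 3.317

x=7: ŷ = 103 − 6·7 = 61; r = 61 − 61 = 0
x=8: ŷ = 103 − 6·8 = 55; r = 52 − 55 = -3
x=9: ŷ = 103 − 6·9 = 49; r = 51 − 49 = 2
x=10: ŷ = 103 − 6·10 = 43; r = 38 − 43 = -5
x=11: ŷ = 103 − 6·11 = 37; r = 41 − 37 = 4
x=12: ŷ = 103 − 6·12 = 31; r = 33 − 31 = 2
x=13: ŷ = 103 − 6·13 = 25; r = 28 − 25 = 3
x=14: ŷ = 103 − 6·14 = 19; r = 21 − 19 = 2
x=15: ŷ = 103 − 6·15 = 13; r = 12 − 13 = -1
x=16: ŷ = 103 − 6·16 = 7; r = 3 − 7 = -4
SSE = 0 + 9 + 4 + 25 + 16 + 4 + 9 + 4 + 1 + 16 = 88
s = √(88/8) = √11 ≈ 3.317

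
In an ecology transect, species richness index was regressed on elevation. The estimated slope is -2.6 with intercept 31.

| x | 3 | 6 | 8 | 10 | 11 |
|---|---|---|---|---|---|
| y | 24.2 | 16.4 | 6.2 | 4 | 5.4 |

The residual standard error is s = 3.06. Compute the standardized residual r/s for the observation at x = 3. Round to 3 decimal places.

0.327

ŷ = 31 − 2.6·3 = 23.2
r = 24.2 − 23.2 = 1
r/s = 1 / 3.06 = 0.327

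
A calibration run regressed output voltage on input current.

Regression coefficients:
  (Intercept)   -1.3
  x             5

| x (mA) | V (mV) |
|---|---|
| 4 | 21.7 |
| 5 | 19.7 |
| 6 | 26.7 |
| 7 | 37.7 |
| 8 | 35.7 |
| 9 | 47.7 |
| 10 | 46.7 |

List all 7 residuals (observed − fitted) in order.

x=4: V̂ = -1.3 + 5·4 = 18.7; r = 21.7 − 18.7 = 3
x=5: V̂ = -1.3 + 5·5 = 23.7; r = 19.7 − 23.7 = -4
x=6: V̂ = -1.3 + 5·6 = 28.7; r = 26.7 − 28.7 = -2
x=7: V̂ = -1.3 + 5·7 = 33.7; r = 37.7 − 33.7 = 4
x=8: V̂ = -1.3 + 5·8 = 38.7; r = 35.7 − 38.7 = -3
x=9: V̂ = -1.3 + 5·9 = 43.7; r = 47.7 − 43.7 = 4
x=10: V̂ = -1.3 + 5·10 = 48.7; r = 46.7 − 48.7 = -2

3, -4, -2, 4, -3, 4, -2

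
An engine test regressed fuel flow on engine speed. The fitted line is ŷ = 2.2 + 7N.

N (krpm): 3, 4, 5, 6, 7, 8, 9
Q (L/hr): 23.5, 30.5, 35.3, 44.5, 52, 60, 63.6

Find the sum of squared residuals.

N=3: ŷ = 2.2 + 7·3 = 23.2; r = 23.5 − 23.2 = 0.3
N=4: ŷ = 2.2 + 7·4 = 30.2; r = 30.5 − 30.2 = 0.3
N=5: ŷ = 2.2 + 7·5 = 37.2; r = 35.3 − 37.2 = -1.9
N=6: ŷ = 2.2 + 7·6 = 44.2; r = 44.5 − 44.2 = 0.3
N=7: ŷ = 2.2 + 7·7 = 51.2; r = 52 − 51.2 = 0.8
N=8: ŷ = 2.2 + 7·8 = 58.2; r = 60 − 58.2 = 1.8
N=9: ŷ = 2.2 + 7·9 = 65.2; r = 63.6 − 65.2 = -1.6
SSE = 0.09 + 0.09 + 3.61 + 0.09 + 0.64 + 3.24 + 2.56 = 10.32

SSE = 10.32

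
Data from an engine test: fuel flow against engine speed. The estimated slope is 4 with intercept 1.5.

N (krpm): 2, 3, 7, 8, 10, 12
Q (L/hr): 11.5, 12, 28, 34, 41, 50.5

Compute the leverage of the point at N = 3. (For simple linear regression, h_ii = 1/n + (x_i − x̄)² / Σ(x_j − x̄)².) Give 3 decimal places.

N̄ = (2 + 3 + 7 + 8 + 10 + 12)/6 = 7
Σ(N − N̄)² = 25 + 16 + 0 + 1 + 9 + 25 = 76
h = 1/6 + (-4)²/76 = 0.166667 + 0.210526 = 0.377

h = 0.377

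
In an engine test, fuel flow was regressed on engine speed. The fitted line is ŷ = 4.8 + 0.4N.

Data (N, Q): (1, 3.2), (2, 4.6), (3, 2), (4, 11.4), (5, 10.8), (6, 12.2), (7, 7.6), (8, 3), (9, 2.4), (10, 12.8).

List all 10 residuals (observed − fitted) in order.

N=1: ŷ = 4.8 + 0.4·1 = 5.2; r = 3.2 − 5.2 = -2
N=2: ŷ = 4.8 + 0.4·2 = 5.6; r = 4.6 − 5.6 = -1
N=3: ŷ = 4.8 + 0.4·3 = 6; r = 2 − 6 = -4
N=4: ŷ = 4.8 + 0.4·4 = 6.4; r = 11.4 − 6.4 = 5
N=5: ŷ = 4.8 + 0.4·5 = 6.8; r = 10.8 − 6.8 = 4
N=6: ŷ = 4.8 + 0.4·6 = 7.2; r = 12.2 − 7.2 = 5
N=7: ŷ = 4.8 + 0.4·7 = 7.6; r = 7.6 − 7.6 = 0
N=8: ŷ = 4.8 + 0.4·8 = 8; r = 3 − 8 = -5
N=9: ŷ = 4.8 + 0.4·9 = 8.4; r = 2.4 − 8.4 = -6
N=10: ŷ = 4.8 + 0.4·10 = 8.8; r = 12.8 − 8.8 = 4

-2, -1, -4, 5, 4, 5, 0, -5, -6, 4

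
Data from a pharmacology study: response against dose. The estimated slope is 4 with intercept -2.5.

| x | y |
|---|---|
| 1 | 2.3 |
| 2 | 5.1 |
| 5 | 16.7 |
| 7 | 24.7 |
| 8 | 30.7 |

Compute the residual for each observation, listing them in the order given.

x=1: ŷ = -2.5 + 4·1 = 1.5; r = 2.3 − 1.5 = 0.8
x=2: ŷ = -2.5 + 4·2 = 5.5; r = 5.1 − 5.5 = -0.4
x=5: ŷ = -2.5 + 4·5 = 17.5; r = 16.7 − 17.5 = -0.8
x=7: ŷ = -2.5 + 4·7 = 25.5; r = 24.7 − 25.5 = -0.8
x=8: ŷ = -2.5 + 4·8 = 29.5; r = 30.7 − 29.5 = 1.2

0.8, -0.4, -0.8, -0.8, 1.2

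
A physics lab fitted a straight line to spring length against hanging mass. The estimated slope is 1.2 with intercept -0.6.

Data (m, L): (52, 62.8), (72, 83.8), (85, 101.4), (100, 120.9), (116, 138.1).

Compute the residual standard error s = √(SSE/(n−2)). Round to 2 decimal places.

s = 1.58

m=52: ŷ = -0.6 + 1.2·52 = 61.8; r = 62.8 − 61.8 = 1
m=72: ŷ = -0.6 + 1.2·72 = 85.8; r = 83.8 − 85.8 = -2
m=85: ŷ = -0.6 + 1.2·85 = 101.4; r = 101.4 − 101.4 = 0
m=100: ŷ = -0.6 + 1.2·100 = 119.4; r = 120.9 − 119.4 = 1.5
m=116: ŷ = -0.6 + 1.2·116 = 138.6; r = 138.1 − 138.6 = -0.5
SSE = 1 + 4 + 0 + 2.25 + 0.25 = 7.5
s = √(7.5/3) = √2.5 ≈ 1.58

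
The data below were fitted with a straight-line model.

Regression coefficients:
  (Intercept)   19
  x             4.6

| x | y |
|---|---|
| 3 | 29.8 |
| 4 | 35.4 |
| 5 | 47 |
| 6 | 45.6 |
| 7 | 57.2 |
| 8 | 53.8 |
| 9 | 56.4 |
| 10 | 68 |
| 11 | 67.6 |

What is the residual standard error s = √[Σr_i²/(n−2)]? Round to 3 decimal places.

s = 3.928

x=3: ŷ = 19 + 4.6·3 = 32.8; r = 29.8 − 32.8 = -3
x=4: ŷ = 19 + 4.6·4 = 37.4; r = 35.4 − 37.4 = -2
x=5: ŷ = 19 + 4.6·5 = 42; r = 47 − 42 = 5
x=6: ŷ = 19 + 4.6·6 = 46.6; r = 45.6 − 46.6 = -1
x=7: ŷ = 19 + 4.6·7 = 51.2; r = 57.2 − 51.2 = 6
x=8: ŷ = 19 + 4.6·8 = 55.8; r = 53.8 − 55.8 = -2
x=9: ŷ = 19 + 4.6·9 = 60.4; r = 56.4 − 60.4 = -4
x=10: ŷ = 19 + 4.6·10 = 65; r = 68 − 65 = 3
x=11: ŷ = 19 + 4.6·11 = 69.6; r = 67.6 − 69.6 = -2
SSE = 9 + 4 + 25 + 1 + 36 + 4 + 16 + 9 + 4 = 108
s = √(108/7) = √15.4286 ≈ 3.928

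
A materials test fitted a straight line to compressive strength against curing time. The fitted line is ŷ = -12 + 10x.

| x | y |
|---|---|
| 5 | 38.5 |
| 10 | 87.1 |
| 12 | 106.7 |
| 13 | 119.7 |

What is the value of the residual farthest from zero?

x=5: ŷ = -12 + 10·5 = 38; e = 38.5 − 38 = 0.5
x=10: ŷ = -12 + 10·10 = 88; e = 87.1 − 88 = -0.9
x=12: ŷ = -12 + 10·12 = 108; e = 106.7 − 108 = -1.3
x=13: ŷ = -12 + 10·13 = 118; e = 119.7 − 118 = 1.7
Largest |e| is 1.7 at x = 13, residual 1.7.

e = 1.7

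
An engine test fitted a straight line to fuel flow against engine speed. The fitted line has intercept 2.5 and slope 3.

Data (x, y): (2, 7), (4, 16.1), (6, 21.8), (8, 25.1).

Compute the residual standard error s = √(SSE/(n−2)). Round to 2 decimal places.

x=2: ŷ = 2.5 + 3·2 = 8.5; r = 7 − 8.5 = -1.5
x=4: ŷ = 2.5 + 3·4 = 14.5; r = 16.1 − 14.5 = 1.6
x=6: ŷ = 2.5 + 3·6 = 20.5; r = 21.8 − 20.5 = 1.3
x=8: ŷ = 2.5 + 3·8 = 26.5; r = 25.1 − 26.5 = -1.4
SSE = 2.25 + 2.56 + 1.69 + 1.96 = 8.46
s = √(8.46/2) = √4.23 ≈ 2.06

s = 2.06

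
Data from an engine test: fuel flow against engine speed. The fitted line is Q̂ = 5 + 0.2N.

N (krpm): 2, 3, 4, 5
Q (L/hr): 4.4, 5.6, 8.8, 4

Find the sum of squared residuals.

SSE = 14

N=2: Q̂ = 5 + 0.2·2 = 5.4; r = 4.4 − 5.4 = -1
N=3: Q̂ = 5 + 0.2·3 = 5.6; r = 5.6 − 5.6 = 0
N=4: Q̂ = 5 + 0.2·4 = 5.8; r = 8.8 − 5.8 = 3
N=5: Q̂ = 5 + 0.2·5 = 6; r = 4 − 6 = -2
SSE = 1 + 0 + 9 + 4 = 14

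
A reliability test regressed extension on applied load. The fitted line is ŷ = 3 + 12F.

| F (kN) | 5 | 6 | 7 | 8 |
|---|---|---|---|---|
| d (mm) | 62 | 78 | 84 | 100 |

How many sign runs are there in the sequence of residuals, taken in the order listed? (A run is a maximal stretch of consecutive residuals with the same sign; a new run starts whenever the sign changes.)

4 runs

F=5: ŷ = 3 + 12·5 = 63; r = 62 − 63 = -1
F=6: ŷ = 3 + 12·6 = 75; r = 78 − 75 = 3
F=7: ŷ = 3 + 12·7 = 87; r = 84 − 87 = -3
F=8: ŷ = 3 + 12·8 = 99; r = 100 − 99 = 1
Signs: − + − +
Runs: −×1, +×1, −×1, +×1 → 4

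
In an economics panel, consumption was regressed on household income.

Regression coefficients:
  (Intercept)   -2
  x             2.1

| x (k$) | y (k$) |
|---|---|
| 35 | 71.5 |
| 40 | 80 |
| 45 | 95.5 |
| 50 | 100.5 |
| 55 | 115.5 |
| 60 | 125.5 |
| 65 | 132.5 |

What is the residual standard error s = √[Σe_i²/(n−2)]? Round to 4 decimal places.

x=35: ŷ = -2 + 2.1·35 = 71.5; e = 71.5 − 71.5 = 0
x=40: ŷ = -2 + 2.1·40 = 82; e = 80 − 82 = -2
x=45: ŷ = -2 + 2.1·45 = 92.5; e = 95.5 − 92.5 = 3
x=50: ŷ = -2 + 2.1·50 = 103; e = 100.5 − 103 = -2.5
x=55: ŷ = -2 + 2.1·55 = 113.5; e = 115.5 − 113.5 = 2
x=60: ŷ = -2 + 2.1·60 = 124; e = 125.5 − 124 = 1.5
x=65: ŷ = -2 + 2.1·65 = 134.5; e = 132.5 − 134.5 = -2
SSE = 0 + 4 + 9 + 6.25 + 4 + 2.25 + 4 = 29.5
s = √(29.5/5) = √5.9 ≈ 2.4290

s = 2.4290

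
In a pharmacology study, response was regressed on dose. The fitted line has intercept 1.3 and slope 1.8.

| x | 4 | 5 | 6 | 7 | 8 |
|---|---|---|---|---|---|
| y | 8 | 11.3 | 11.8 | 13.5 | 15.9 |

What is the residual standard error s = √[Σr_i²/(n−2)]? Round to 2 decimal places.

s = 0.72

x=4: ŷ = 1.3 + 1.8·4 = 8.5; r = 8 − 8.5 = -0.5
x=5: ŷ = 1.3 + 1.8·5 = 10.3; r = 11.3 − 10.3 = 1
x=6: ŷ = 1.3 + 1.8·6 = 12.1; r = 11.8 − 12.1 = -0.3
x=7: ŷ = 1.3 + 1.8·7 = 13.9; r = 13.5 − 13.9 = -0.4
x=8: ŷ = 1.3 + 1.8·8 = 15.7; r = 15.9 − 15.7 = 0.2
SSE = 0.25 + 1 + 0.09 + 0.16 + 0.04 = 1.54
s = √(1.54/3) = √0.513333 ≈ 0.72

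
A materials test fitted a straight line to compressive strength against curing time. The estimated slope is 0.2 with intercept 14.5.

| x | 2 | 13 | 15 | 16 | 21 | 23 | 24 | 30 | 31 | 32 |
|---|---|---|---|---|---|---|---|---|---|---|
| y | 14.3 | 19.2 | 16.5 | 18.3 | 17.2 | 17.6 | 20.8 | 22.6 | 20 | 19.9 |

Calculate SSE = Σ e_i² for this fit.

SSE = 18.78

x=2: ŷ = 14.5 + 0.2·2 = 14.9; e = 14.3 − 14.9 = -0.6
x=13: ŷ = 14.5 + 0.2·13 = 17.1; e = 19.2 − 17.1 = 2.1
x=15: ŷ = 14.5 + 0.2·15 = 17.5; e = 16.5 − 17.5 = -1
x=16: ŷ = 14.5 + 0.2·16 = 17.7; e = 18.3 − 17.7 = 0.6
x=21: ŷ = 14.5 + 0.2·21 = 18.7; e = 17.2 − 18.7 = -1.5
x=23: ŷ = 14.5 + 0.2·23 = 19.1; e = 17.6 − 19.1 = -1.5
x=24: ŷ = 14.5 + 0.2·24 = 19.3; e = 20.8 − 19.3 = 1.5
x=30: ŷ = 14.5 + 0.2·30 = 20.5; e = 22.6 − 20.5 = 2.1
x=31: ŷ = 14.5 + 0.2·31 = 20.7; e = 20 − 20.7 = -0.7
x=32: ŷ = 14.5 + 0.2·32 = 20.9; e = 19.9 − 20.9 = -1
SSE = 0.36 + 4.41 + 1 + 0.36 + 2.25 + 2.25 + 2.25 + 4.41 + 0.49 + 1 = 18.78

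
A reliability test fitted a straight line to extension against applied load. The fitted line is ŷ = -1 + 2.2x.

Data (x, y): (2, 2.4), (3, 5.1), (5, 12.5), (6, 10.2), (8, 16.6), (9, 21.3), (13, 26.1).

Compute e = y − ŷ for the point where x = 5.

ŷ = -1 + 2.2·5 = 10
e = 12.5 − 10 = 2.5

e = 2.5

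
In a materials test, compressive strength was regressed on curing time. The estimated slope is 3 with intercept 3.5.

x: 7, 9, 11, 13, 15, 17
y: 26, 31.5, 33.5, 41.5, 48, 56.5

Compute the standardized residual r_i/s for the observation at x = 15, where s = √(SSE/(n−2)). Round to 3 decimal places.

x=7: ŷ = 3.5 + 3·7 = 24.5; r = 26 − 24.5 = 1.5
x=9: ŷ = 3.5 + 3·9 = 30.5; r = 31.5 − 30.5 = 1
x=11: ŷ = 3.5 + 3·11 = 36.5; r = 33.5 − 36.5 = -3
x=13: ŷ = 3.5 + 3·13 = 42.5; r = 41.5 − 42.5 = -1
x=15: ŷ = 3.5 + 3·15 = 48.5; r = 48 − 48.5 = -0.5
x=17: ŷ = 3.5 + 3·17 = 54.5; r = 56.5 − 54.5 = 2
SSE = 2.25 + 1 + 9 + 1 + 0.25 + 4 = 17.5
s = √(17.5/4) = 2.09165
r/s = -0.5 / 2.09165 = -0.239

-0.239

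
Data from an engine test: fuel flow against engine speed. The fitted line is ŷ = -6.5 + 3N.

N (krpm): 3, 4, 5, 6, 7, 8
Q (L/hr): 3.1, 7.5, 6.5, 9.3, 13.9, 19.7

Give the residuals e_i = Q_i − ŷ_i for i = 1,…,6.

N=3: ŷ = -6.5 + 3·3 = 2.5; e = 3.1 − 2.5 = 0.6
N=4: ŷ = -6.5 + 3·4 = 5.5; e = 7.5 − 5.5 = 2
N=5: ŷ = -6.5 + 3·5 = 8.5; e = 6.5 − 8.5 = -2
N=6: ŷ = -6.5 + 3·6 = 11.5; e = 9.3 − 11.5 = -2.2
N=7: ŷ = -6.5 + 3·7 = 14.5; e = 13.9 − 14.5 = -0.6
N=8: ŷ = -6.5 + 3·8 = 17.5; e = 19.7 − 17.5 = 2.2

0.6, 2, -2, -2.2, -0.6, 2.2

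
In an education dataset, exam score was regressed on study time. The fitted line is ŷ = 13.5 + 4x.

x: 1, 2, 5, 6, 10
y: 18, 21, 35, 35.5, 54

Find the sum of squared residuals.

x=1: ŷ = 13.5 + 4·1 = 17.5; e = 18 − 17.5 = 0.5
x=2: ŷ = 13.5 + 4·2 = 21.5; e = 21 − 21.5 = -0.5
x=5: ŷ = 13.5 + 4·5 = 33.5; e = 35 − 33.5 = 1.5
x=6: ŷ = 13.5 + 4·6 = 37.5; e = 35.5 − 37.5 = -2
x=10: ŷ = 13.5 + 4·10 = 53.5; e = 54 − 53.5 = 0.5
SSE = 0.25 + 0.25 + 2.25 + 4 + 0.25 = 7

SSE = 7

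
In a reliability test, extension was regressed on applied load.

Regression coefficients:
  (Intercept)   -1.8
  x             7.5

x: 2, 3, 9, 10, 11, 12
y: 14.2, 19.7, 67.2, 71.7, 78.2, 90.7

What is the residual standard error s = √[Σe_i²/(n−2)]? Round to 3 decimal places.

x=2: ŷ = -1.8 + 7.5·2 = 13.2; e = 14.2 − 13.2 = 1
x=3: ŷ = -1.8 + 7.5·3 = 20.7; e = 19.7 − 20.7 = -1
x=9: ŷ = -1.8 + 7.5·9 = 65.7; e = 67.2 − 65.7 = 1.5
x=10: ŷ = -1.8 + 7.5·10 = 73.2; e = 71.7 − 73.2 = -1.5
x=11: ŷ = -1.8 + 7.5·11 = 80.7; e = 78.2 − 80.7 = -2.5
x=12: ŷ = -1.8 + 7.5·12 = 88.2; e = 90.7 − 88.2 = 2.5
SSE = 1 + 1 + 2.25 + 2.25 + 6.25 + 6.25 = 19
s = √(19/4) = √4.75 ≈ 2.179

s = 2.179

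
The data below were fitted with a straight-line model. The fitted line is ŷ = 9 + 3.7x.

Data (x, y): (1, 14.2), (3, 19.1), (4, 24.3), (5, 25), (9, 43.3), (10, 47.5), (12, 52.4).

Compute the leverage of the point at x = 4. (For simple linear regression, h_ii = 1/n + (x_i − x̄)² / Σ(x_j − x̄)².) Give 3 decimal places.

h = 0.195

x̄ = (1 + 3 + 4 + 5 + 9 + 10 + 12)/7 = 6.28571
Σ(x − x̄)² = 27.9388 + 10.7959 + 5.22449 + 1.65306 + 7.36735 + 13.7959 + 32.6531 = 99.4286
h = 1/7 + (-2.28571)²/99.4286 = 0.142857 + 0.0525452 = 0.195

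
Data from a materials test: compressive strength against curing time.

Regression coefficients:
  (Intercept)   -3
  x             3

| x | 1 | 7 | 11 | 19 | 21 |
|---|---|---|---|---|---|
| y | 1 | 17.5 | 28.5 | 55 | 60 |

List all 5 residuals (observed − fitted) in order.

1, -0.5, -1.5, 1, 0

x=1: ŷ = -3 + 3·1 = 0; e = 1 − 0 = 1
x=7: ŷ = -3 + 3·7 = 18; e = 17.5 − 18 = -0.5
x=11: ŷ = -3 + 3·11 = 30; e = 28.5 − 30 = -1.5
x=19: ŷ = -3 + 3·19 = 54; e = 55 − 54 = 1
x=21: ŷ = -3 + 3·21 = 60; e = 60 − 60 = 0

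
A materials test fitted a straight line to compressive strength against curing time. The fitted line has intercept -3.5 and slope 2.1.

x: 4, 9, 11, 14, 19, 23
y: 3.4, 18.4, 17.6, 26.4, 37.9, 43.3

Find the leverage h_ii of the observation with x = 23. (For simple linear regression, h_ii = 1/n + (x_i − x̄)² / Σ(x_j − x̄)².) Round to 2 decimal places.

h = 0.56

x̄ = (4 + 9 + 11 + 14 + 19 + 23)/6 = 13.3333
Σ(x − x̄)² = 87.1111 + 18.7778 + 5.44444 + 0.444444 + 32.1111 + 93.4444 = 237.333
h = 1/6 + (9.66667)²/237.333 = 0.166667 + 0.393727 = 0.56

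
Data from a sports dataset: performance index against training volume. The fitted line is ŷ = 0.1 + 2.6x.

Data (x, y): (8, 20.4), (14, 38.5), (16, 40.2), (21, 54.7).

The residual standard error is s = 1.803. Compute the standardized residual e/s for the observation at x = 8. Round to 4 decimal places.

-0.2773

ŷ = 0.1 + 2.6·8 = 20.9
e = 20.4 − 20.9 = -0.5
e/s = -0.5 / 1.803 = -0.2773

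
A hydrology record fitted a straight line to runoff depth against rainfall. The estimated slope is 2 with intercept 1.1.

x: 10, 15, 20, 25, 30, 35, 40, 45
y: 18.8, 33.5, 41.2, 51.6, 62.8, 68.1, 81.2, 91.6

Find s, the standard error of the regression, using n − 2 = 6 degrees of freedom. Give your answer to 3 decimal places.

x=10: ŷ = 1.1 + 2·10 = 21.1; e = 18.8 − 21.1 = -2.3
x=15: ŷ = 1.1 + 2·15 = 31.1; e = 33.5 − 31.1 = 2.4
x=20: ŷ = 1.1 + 2·20 = 41.1; e = 41.2 − 41.1 = 0.1
x=25: ŷ = 1.1 + 2·25 = 51.1; e = 51.6 − 51.1 = 0.5
x=30: ŷ = 1.1 + 2·30 = 61.1; e = 62.8 − 61.1 = 1.7
x=35: ŷ = 1.1 + 2·35 = 71.1; e = 68.1 − 71.1 = -3
x=40: ŷ = 1.1 + 2·40 = 81.1; e = 81.2 − 81.1 = 0.1
x=45: ŷ = 1.1 + 2·45 = 91.1; e = 91.6 − 91.1 = 0.5
SSE = 5.29 + 5.76 + 0.01 + 0.25 + 2.89 + 9 + 0.01 + 0.25 = 23.46
s = √(23.46/6) = √3.91 ≈ 1.977

s = 1.977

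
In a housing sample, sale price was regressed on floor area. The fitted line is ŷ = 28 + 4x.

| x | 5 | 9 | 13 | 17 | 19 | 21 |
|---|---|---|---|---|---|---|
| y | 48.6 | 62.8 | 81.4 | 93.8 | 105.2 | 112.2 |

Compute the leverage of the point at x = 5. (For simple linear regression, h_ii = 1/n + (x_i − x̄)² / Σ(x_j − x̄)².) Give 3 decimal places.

x̄ = (5 + 9 + 13 + 17 + 19 + 21)/6 = 14
Σ(x − x̄)² = 81 + 25 + 1 + 9 + 25 + 49 = 190
h = 1/6 + (-9)²/190 = 0.166667 + 0.426316 = 0.593

h = 0.593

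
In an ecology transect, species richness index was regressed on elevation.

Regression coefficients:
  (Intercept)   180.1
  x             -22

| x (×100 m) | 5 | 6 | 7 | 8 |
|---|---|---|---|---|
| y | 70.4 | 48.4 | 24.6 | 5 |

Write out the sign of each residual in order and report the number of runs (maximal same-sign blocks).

x=5: ŷ = 180.1 − 22·5 = 70.1; e = 70.4 − 70.1 = 0.3
x=6: ŷ = 180.1 − 22·6 = 48.1; e = 48.4 − 48.1 = 0.3
x=7: ŷ = 180.1 − 22·7 = 26.1; e = 24.6 − 26.1 = -1.5
x=8: ŷ = 180.1 − 22·8 = 4.1; e = 5 − 4.1 = 0.9
Signs: + + − +
Runs: +×2, −×1, +×1 → 3

3 runs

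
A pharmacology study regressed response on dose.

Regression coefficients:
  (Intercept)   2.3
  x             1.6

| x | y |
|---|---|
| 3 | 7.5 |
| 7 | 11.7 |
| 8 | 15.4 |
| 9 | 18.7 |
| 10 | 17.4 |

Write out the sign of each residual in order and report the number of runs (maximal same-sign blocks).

x=3: ŷ = 2.3 + 1.6·3 = 7.1; r = 7.5 − 7.1 = 0.4
x=7: ŷ = 2.3 + 1.6·7 = 13.5; r = 11.7 − 13.5 = -1.8
x=8: ŷ = 2.3 + 1.6·8 = 15.1; r = 15.4 − 15.1 = 0.3
x=9: ŷ = 2.3 + 1.6·9 = 16.7; r = 18.7 − 16.7 = 2
x=10: ŷ = 2.3 + 1.6·10 = 18.3; r = 17.4 − 18.3 = -0.9
Signs: + − + + −
Runs: +×1, −×1, +×2, −×1 → 4

4 runs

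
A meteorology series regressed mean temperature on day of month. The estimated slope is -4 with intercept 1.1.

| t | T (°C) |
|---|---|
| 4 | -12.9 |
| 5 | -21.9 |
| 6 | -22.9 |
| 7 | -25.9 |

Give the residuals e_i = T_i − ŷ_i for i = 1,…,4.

t=4: ŷ = 1.1 − 4·4 = -14.9; e = -12.9 − (-14.9) = 2
t=5: ŷ = 1.1 − 4·5 = -18.9; e = -21.9 − (-18.9) = -3
t=6: ŷ = 1.1 − 4·6 = -22.9; e = -22.9 − (-22.9) = 0
t=7: ŷ = 1.1 − 4·7 = -26.9; e = -25.9 − (-26.9) = 1

2, -3, 0, 1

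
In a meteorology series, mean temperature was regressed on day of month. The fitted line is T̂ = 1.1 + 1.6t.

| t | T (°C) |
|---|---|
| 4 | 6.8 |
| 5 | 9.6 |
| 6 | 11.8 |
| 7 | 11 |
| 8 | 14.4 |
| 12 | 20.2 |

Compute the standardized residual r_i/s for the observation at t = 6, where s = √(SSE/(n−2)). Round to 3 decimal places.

1.114

t=4: T̂ = 1.1 + 1.6·4 = 7.5; r = 6.8 − 7.5 = -0.7
t=5: T̂ = 1.1 + 1.6·5 = 9.1; r = 9.6 − 9.1 = 0.5
t=6: T̂ = 1.1 + 1.6·6 = 10.7; r = 11.8 − 10.7 = 1.1
t=7: T̂ = 1.1 + 1.6·7 = 12.3; r = 11 − 12.3 = -1.3
t=8: T̂ = 1.1 + 1.6·8 = 13.9; r = 14.4 − 13.9 = 0.5
t=12: T̂ = 1.1 + 1.6·12 = 20.3; r = 20.2 − 20.3 = -0.1
SSE = 0.49 + 0.25 + 1.21 + 1.69 + 0.25 + 0.01 = 3.9
s = √(3.9/4) = 0.987421
r/s = 1.1 / 0.987421 = 1.114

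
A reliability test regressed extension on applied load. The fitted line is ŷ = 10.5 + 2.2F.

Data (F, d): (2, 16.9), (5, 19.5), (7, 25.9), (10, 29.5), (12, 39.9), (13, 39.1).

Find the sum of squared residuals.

F=2: ŷ = 10.5 + 2.2·2 = 14.9; r = 16.9 − 14.9 = 2
F=5: ŷ = 10.5 + 2.2·5 = 21.5; r = 19.5 − 21.5 = -2
F=7: ŷ = 10.5 + 2.2·7 = 25.9; r = 25.9 − 25.9 = 0
F=10: ŷ = 10.5 + 2.2·10 = 32.5; r = 29.5 − 32.5 = -3
F=12: ŷ = 10.5 + 2.2·12 = 36.9; r = 39.9 − 36.9 = 3
F=13: ŷ = 10.5 + 2.2·13 = 39.1; r = 39.1 − 39.1 = 0
SSE = 4 + 4 + 0 + 9 + 9 + 0 = 26

SSE = 26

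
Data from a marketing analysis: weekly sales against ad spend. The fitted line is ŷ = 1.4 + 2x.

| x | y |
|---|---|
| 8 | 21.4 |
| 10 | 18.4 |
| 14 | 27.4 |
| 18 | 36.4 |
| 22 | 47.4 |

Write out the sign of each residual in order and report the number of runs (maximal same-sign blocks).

x=8: ŷ = 1.4 + 2·8 = 17.4; r = 21.4 − 17.4 = 4
x=10: ŷ = 1.4 + 2·10 = 21.4; r = 18.4 − 21.4 = -3
x=14: ŷ = 1.4 + 2·14 = 29.4; r = 27.4 − 29.4 = -2
x=18: ŷ = 1.4 + 2·18 = 37.4; r = 36.4 − 37.4 = -1
x=22: ŷ = 1.4 + 2·22 = 45.4; r = 47.4 − 45.4 = 2
Signs: + − − − +
Runs: +×1, −×3, +×1 → 3

3 runs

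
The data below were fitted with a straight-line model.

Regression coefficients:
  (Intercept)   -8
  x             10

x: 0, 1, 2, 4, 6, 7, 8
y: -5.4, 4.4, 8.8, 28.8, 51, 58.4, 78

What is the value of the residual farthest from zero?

x=0: ŷ = -8 + 10·0 = -8; e = -5.4 − (-8) = 2.6
x=1: ŷ = -8 + 10·1 = 2; e = 4.4 − 2 = 2.4
x=2: ŷ = -8 + 10·2 = 12; e = 8.8 − 12 = -3.2
x=4: ŷ = -8 + 10·4 = 32; e = 28.8 − 32 = -3.2
x=6: ŷ = -8 + 10·6 = 52; e = 51 − 52 = -1
x=7: ŷ = -8 + 10·7 = 62; e = 58.4 − 62 = -3.6
x=8: ŷ = -8 + 10·8 = 72; e = 78 − 72 = 6
Largest |e| is 6 at x = 8, residual 6.

e = 6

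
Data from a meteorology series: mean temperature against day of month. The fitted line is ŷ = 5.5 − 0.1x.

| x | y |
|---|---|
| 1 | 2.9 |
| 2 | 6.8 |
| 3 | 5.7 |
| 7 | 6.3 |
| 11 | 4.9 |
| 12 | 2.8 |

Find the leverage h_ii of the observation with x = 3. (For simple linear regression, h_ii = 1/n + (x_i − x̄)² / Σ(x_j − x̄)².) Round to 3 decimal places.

h = 0.247

x̄ = (1 + 2 + 3 + 7 + 11 + 12)/6 = 6
Σ(x − x̄)² = 25 + 16 + 9 + 1 + 25 + 36 = 112
h = 1/6 + (-3)²/112 = 0.166667 + 0.0803571 = 0.247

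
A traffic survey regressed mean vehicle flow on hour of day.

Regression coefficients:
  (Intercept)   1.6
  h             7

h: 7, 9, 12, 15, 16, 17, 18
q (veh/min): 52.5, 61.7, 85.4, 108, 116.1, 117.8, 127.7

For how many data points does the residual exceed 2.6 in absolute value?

h=7: q̂ = 1.6 + 7·7 = 50.6; e = 52.5 − 50.6 = 1.9
h=9: q̂ = 1.6 + 7·9 = 64.6; e = 61.7 − 64.6 = -2.9
h=12: q̂ = 1.6 + 7·12 = 85.6; e = 85.4 − 85.6 = -0.2
h=15: q̂ = 1.6 + 7·15 = 106.6; e = 108 − 106.6 = 1.4
h=16: q̂ = 1.6 + 7·16 = 113.6; e = 116.1 − 113.6 = 2.5
h=17: q̂ = 1.6 + 7·17 = 120.6; e = 117.8 − 120.6 = -2.8
h=18: q̂ = 1.6 + 7·18 = 127.6; e = 127.7 − 127.6 = 0.1
|e| > 2.6: h=9 (|e|=2.9), h=17 (|e|=2.8) → 2

2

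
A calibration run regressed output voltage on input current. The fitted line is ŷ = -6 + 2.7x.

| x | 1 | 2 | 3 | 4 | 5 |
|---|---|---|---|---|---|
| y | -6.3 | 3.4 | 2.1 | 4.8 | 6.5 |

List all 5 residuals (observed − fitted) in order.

-3, 4, 0, 0, -1

x=1: ŷ = -6 + 2.7·1 = -3.3; e = -6.3 − (-3.3) = -3
x=2: ŷ = -6 + 2.7·2 = -0.6; e = 3.4 − (-0.6) = 4
x=3: ŷ = -6 + 2.7·3 = 2.1; e = 2.1 − 2.1 = 0
x=4: ŷ = -6 + 2.7·4 = 4.8; e = 4.8 − 4.8 = 0
x=5: ŷ = -6 + 2.7·5 = 7.5; e = 6.5 − 7.5 = -1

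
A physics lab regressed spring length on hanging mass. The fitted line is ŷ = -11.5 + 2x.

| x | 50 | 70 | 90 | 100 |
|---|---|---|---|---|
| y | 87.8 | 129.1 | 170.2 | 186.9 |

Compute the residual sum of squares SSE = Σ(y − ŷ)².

SSE = 6.3

x=50: ŷ = -11.5 + 2·50 = 88.5; e = 87.8 − 88.5 = -0.7
x=70: ŷ = -11.5 + 2·70 = 128.5; e = 129.1 − 128.5 = 0.6
x=90: ŷ = -11.5 + 2·90 = 168.5; e = 170.2 − 168.5 = 1.7
x=100: ŷ = -11.5 + 2·100 = 188.5; e = 186.9 − 188.5 = -1.6
SSE = 0.49 + 0.36 + 2.89 + 2.56 = 6.3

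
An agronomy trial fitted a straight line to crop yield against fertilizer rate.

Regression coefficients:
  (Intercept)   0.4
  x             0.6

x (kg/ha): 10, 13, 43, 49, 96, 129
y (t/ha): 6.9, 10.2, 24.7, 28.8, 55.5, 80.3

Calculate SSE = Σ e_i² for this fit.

x=10: ŷ = 0.4 + 0.6·10 = 6.4; e = 6.9 − 6.4 = 0.5
x=13: ŷ = 0.4 + 0.6·13 = 8.2; e = 10.2 − 8.2 = 2
x=43: ŷ = 0.4 + 0.6·43 = 26.2; e = 24.7 − 26.2 = -1.5
x=49: ŷ = 0.4 + 0.6·49 = 29.8; e = 28.8 − 29.8 = -1
x=96: ŷ = 0.4 + 0.6·96 = 58; e = 55.5 − 58 = -2.5
x=129: ŷ = 0.4 + 0.6·129 = 77.8; e = 80.3 − 77.8 = 2.5
SSE = 0.25 + 4 + 2.25 + 1 + 6.25 + 6.25 = 20

SSE = 20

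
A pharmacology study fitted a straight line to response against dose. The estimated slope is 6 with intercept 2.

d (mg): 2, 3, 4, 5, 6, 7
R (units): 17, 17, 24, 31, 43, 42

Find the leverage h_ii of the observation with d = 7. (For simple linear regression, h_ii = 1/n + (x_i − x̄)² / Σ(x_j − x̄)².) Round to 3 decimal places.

h = 0.524

d̄ = (2 + 3 + 4 + 5 + 6 + 7)/6 = 4.5
Σ(d − d̄)² = 6.25 + 2.25 + 0.25 + 0.25 + 2.25 + 6.25 = 17.5
h = 1/6 + (2.5)²/17.5 = 0.166667 + 0.357143 = 0.524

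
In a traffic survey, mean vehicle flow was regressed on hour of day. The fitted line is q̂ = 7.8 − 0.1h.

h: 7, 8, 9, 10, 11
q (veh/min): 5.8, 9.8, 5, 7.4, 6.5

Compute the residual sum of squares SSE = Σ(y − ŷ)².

SSE = 13.54

h=7: q̂ = 7.8 − 0.1·7 = 7.1; e = 5.8 − 7.1 = -1.3
h=8: q̂ = 7.8 − 0.1·8 = 7; e = 9.8 − 7 = 2.8
h=9: q̂ = 7.8 − 0.1·9 = 6.9; e = 5 − 6.9 = -1.9
h=10: q̂ = 7.8 − 0.1·10 = 6.8; e = 7.4 − 6.8 = 0.6
h=11: q̂ = 7.8 − 0.1·11 = 6.7; e = 6.5 − 6.7 = -0.2
SSE = 1.69 + 7.84 + 3.61 + 0.36 + 0.04 = 13.54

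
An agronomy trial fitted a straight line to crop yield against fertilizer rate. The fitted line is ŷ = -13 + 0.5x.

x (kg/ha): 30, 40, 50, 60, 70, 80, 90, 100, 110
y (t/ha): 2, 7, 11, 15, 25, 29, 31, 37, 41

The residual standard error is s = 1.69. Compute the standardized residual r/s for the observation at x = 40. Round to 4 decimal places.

ŷ = -13 + 0.5·40 = 7
r = 7 − 7 = 0
r/s = 0 / 1.69 = 0.0000

0.0000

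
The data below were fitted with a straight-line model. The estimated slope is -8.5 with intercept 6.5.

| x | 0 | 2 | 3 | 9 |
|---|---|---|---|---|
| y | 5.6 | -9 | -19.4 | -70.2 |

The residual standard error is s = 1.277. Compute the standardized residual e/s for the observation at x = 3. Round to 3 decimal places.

-0.313

ŷ = 6.5 − 8.5·3 = -19
e = -19.4 − (-19) = -0.4
e/s = -0.4 / 1.277 = -0.313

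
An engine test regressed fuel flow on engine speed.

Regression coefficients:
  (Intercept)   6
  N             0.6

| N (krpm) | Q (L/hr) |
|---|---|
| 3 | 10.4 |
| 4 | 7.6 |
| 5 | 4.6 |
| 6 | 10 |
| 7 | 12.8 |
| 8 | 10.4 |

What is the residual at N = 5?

ŷ = 6 + 0.6·5 = 9
e = 4.6 − 9 = -4.4

e = -4.4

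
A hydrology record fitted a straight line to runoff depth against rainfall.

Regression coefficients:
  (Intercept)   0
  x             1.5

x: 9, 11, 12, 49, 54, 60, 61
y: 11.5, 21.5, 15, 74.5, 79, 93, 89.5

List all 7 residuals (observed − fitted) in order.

x=9: ŷ = 1.5·9 = 13.5; e = 11.5 − 13.5 = -2
x=11: ŷ = 1.5·11 = 16.5; e = 21.5 − 16.5 = 5
x=12: ŷ = 1.5·12 = 18; e = 15 − 18 = -3
x=49: ŷ = 1.5·49 = 73.5; e = 74.5 − 73.5 = 1
x=54: ŷ = 1.5·54 = 81; e = 79 − 81 = -2
x=60: ŷ = 1.5·60 = 90; e = 93 − 90 = 3
x=61: ŷ = 1.5·61 = 91.5; e = 89.5 − 91.5 = -2

-2, 5, -3, 1, -2, 3, -2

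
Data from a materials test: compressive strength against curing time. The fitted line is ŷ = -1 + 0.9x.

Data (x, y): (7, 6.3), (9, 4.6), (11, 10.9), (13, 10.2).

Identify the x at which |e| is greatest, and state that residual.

x = 9, e = -2.5

x=7: ŷ = -1 + 0.9·7 = 5.3; e = 6.3 − 5.3 = 1
x=9: ŷ = -1 + 0.9·9 = 7.1; e = 4.6 − 7.1 = -2.5
x=11: ŷ = -1 + 0.9·11 = 8.9; e = 10.9 − 8.9 = 2
x=13: ŷ = -1 + 0.9·13 = 10.7; e = 10.2 − 10.7 = -0.5
Largest |e| is 2.5 at x = 9, residual -2.5.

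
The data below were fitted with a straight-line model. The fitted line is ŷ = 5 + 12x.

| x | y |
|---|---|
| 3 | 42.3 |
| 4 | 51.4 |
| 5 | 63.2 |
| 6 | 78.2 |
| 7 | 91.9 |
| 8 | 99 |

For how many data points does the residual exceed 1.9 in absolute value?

x=3: ŷ = 5 + 12·3 = 41; e = 42.3 − 41 = 1.3
x=4: ŷ = 5 + 12·4 = 53; e = 51.4 − 53 = -1.6
x=5: ŷ = 5 + 12·5 = 65; e = 63.2 − 65 = -1.8
x=6: ŷ = 5 + 12·6 = 77; e = 78.2 − 77 = 1.2
x=7: ŷ = 5 + 12·7 = 89; e = 91.9 − 89 = 2.9
x=8: ŷ = 5 + 12·8 = 101; e = 99 − 101 = -2
|e| > 1.9: x=7 (|e|=2.9), x=8 (|e|=2) → 2

2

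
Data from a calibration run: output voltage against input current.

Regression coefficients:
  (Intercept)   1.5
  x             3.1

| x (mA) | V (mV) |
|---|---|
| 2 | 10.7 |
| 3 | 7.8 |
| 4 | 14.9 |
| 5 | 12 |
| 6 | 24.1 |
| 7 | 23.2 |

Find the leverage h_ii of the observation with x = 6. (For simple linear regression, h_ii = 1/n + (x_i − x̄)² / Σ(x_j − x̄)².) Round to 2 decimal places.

x̄ = (2 + 3 + 4 + 5 + 6 + 7)/6 = 4.5
Σ(x − x̄)² = 6.25 + 2.25 + 0.25 + 0.25 + 2.25 + 6.25 = 17.5
h = 1/6 + (1.5)²/17.5 = 0.166667 + 0.128571 = 0.30

h = 0.30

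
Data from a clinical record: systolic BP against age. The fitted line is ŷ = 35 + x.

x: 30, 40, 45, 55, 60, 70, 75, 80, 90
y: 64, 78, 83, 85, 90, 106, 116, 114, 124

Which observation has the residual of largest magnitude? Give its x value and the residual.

x=30: ŷ = 35 + 30 = 65; e = 64 − 65 = -1
x=40: ŷ = 35 + 40 = 75; e = 78 − 75 = 3
x=45: ŷ = 35 + 45 = 80; e = 83 − 80 = 3
x=55: ŷ = 35 + 55 = 90; e = 85 − 90 = -5
x=60: ŷ = 35 + 60 = 95; e = 90 − 95 = -5
x=70: ŷ = 35 + 70 = 105; e = 106 − 105 = 1
x=75: ŷ = 35 + 75 = 110; e = 116 − 110 = 6
x=80: ŷ = 35 + 80 = 115; e = 114 − 115 = -1
x=90: ŷ = 35 + 90 = 125; e = 124 − 125 = -1
Largest |e| is 6 at x = 75, residual 6.

x = 75, e = 6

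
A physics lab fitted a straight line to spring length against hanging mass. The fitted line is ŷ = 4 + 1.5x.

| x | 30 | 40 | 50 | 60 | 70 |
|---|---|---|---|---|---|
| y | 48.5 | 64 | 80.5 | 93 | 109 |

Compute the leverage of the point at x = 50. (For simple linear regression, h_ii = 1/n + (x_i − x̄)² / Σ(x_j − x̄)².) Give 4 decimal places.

h = 0.2000

x̄ = (30 + 40 + 50 + 60 + 70)/5 = 50
Σ(x − x̄)² = 400 + 100 + 0 + 100 + 400 = 1000
h = 1/5 + (0)²/1000 = 0.2 + 0 = 0.2000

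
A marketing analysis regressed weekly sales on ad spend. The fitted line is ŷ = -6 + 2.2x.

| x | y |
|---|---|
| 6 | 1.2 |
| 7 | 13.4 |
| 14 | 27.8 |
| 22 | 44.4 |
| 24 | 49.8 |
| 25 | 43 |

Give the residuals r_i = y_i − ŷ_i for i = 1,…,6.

x=6: ŷ = -6 + 2.2·6 = 7.2; r = 1.2 − 7.2 = -6
x=7: ŷ = -6 + 2.2·7 = 9.4; r = 13.4 − 9.4 = 4
x=14: ŷ = -6 + 2.2·14 = 24.8; r = 27.8 − 24.8 = 3
x=22: ŷ = -6 + 2.2·22 = 42.4; r = 44.4 − 42.4 = 2
x=24: ŷ = -6 + 2.2·24 = 46.8; r = 49.8 − 46.8 = 3
x=25: ŷ = -6 + 2.2·25 = 49; r = 43 − 49 = -6

-6, 4, 3, 2, 3, -6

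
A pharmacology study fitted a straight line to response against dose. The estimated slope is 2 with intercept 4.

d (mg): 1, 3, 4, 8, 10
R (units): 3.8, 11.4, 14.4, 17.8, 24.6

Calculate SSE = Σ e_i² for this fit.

d=1: R̂ = 4 + 2·1 = 6; e = 3.8 − 6 = -2.2
d=3: R̂ = 4 + 2·3 = 10; e = 11.4 − 10 = 1.4
d=4: R̂ = 4 + 2·4 = 12; e = 14.4 − 12 = 2.4
d=8: R̂ = 4 + 2·8 = 20; e = 17.8 − 20 = -2.2
d=10: R̂ = 4 + 2·10 = 24; e = 24.6 − 24 = 0.6
SSE = 4.84 + 1.96 + 5.76 + 4.84 + 0.36 = 17.76

SSE = 17.76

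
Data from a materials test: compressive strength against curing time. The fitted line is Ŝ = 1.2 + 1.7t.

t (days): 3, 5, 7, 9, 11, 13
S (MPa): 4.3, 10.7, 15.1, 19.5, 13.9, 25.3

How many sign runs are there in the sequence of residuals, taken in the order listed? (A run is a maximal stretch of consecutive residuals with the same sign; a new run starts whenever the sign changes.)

t=3: Ŝ = 1.2 + 1.7·3 = 6.3; r = 4.3 − 6.3 = -2
t=5: Ŝ = 1.2 + 1.7·5 = 9.7; r = 10.7 − 9.7 = 1
t=7: Ŝ = 1.2 + 1.7·7 = 13.1; r = 15.1 − 13.1 = 2
t=9: Ŝ = 1.2 + 1.7·9 = 16.5; r = 19.5 − 16.5 = 3
t=11: Ŝ = 1.2 + 1.7·11 = 19.9; r = 13.9 − 19.9 = -6
t=13: Ŝ = 1.2 + 1.7·13 = 23.3; r = 25.3 − 23.3 = 2
Signs: − + + + − +
Runs: −×1, +×3, −×1, +×1 → 4

4 runs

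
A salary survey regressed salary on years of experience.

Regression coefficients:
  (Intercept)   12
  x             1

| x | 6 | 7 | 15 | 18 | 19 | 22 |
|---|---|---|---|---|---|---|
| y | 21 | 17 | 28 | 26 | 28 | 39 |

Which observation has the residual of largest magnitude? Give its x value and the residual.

x=6: ŷ = 12 + 6 = 18; r = 21 − 18 = 3
x=7: ŷ = 12 + 7 = 19; r = 17 − 19 = -2
x=15: ŷ = 12 + 15 = 27; r = 28 − 27 = 1
x=18: ŷ = 12 + 18 = 30; r = 26 − 30 = -4
x=19: ŷ = 12 + 19 = 31; r = 28 − 31 = -3
x=22: ŷ = 12 + 22 = 34; r = 39 − 34 = 5
Largest |r| is 5 at x = 22, residual 5.

x = 22, r = 5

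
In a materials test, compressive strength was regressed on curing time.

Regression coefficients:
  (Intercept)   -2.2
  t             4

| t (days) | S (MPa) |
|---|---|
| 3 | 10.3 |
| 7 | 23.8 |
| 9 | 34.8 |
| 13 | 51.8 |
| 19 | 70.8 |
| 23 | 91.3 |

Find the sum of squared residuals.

SSE = 20.5

t=3: ŷ = -2.2 + 4·3 = 9.8; e = 10.3 − 9.8 = 0.5
t=7: ŷ = -2.2 + 4·7 = 25.8; e = 23.8 − 25.8 = -2
t=9: ŷ = -2.2 + 4·9 = 33.8; e = 34.8 − 33.8 = 1
t=13: ŷ = -2.2 + 4·13 = 49.8; e = 51.8 − 49.8 = 2
t=19: ŷ = -2.2 + 4·19 = 73.8; e = 70.8 − 73.8 = -3
t=23: ŷ = -2.2 + 4·23 = 89.8; e = 91.3 − 89.8 = 1.5
SSE = 0.25 + 4 + 1 + 4 + 9 + 2.25 = 20.5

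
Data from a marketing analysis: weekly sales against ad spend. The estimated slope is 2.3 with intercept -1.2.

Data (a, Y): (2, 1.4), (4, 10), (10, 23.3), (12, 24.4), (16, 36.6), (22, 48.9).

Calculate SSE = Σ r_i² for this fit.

a=2: Ŷ = -1.2 + 2.3·2 = 3.4; r = 1.4 − 3.4 = -2
a=4: Ŷ = -1.2 + 2.3·4 = 8; r = 10 − 8 = 2
a=10: Ŷ = -1.2 + 2.3·10 = 21.8; r = 23.3 − 21.8 = 1.5
a=12: Ŷ = -1.2 + 2.3·12 = 26.4; r = 24.4 − 26.4 = -2
a=16: Ŷ = -1.2 + 2.3·16 = 35.6; r = 36.6 − 35.6 = 1
a=22: Ŷ = -1.2 + 2.3·22 = 49.4; r = 48.9 − 49.4 = -0.5
SSE = 4 + 4 + 2.25 + 4 + 1 + 0.25 = 15.5

SSE = 15.5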